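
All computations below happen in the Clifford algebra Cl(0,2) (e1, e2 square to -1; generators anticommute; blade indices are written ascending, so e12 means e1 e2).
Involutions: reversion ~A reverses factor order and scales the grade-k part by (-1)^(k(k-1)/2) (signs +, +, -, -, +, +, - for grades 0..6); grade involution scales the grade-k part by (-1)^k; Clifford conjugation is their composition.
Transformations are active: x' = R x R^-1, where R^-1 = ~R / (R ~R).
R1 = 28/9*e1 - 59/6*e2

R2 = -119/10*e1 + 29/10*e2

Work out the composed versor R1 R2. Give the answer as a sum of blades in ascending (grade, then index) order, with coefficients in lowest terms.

Distribute over the terms of R1 (each basis-blade product reordered to ascending indices, repeated generators contracted through their squares):
(28/9*e1) R2 = 1666/45 + 406/45*e12
(-59/6*e2) R2 = 1711/60 - 7021/60*e12
Summing the partial products and collecting blades:
Answer: 11797/180 - 19439/180*e12


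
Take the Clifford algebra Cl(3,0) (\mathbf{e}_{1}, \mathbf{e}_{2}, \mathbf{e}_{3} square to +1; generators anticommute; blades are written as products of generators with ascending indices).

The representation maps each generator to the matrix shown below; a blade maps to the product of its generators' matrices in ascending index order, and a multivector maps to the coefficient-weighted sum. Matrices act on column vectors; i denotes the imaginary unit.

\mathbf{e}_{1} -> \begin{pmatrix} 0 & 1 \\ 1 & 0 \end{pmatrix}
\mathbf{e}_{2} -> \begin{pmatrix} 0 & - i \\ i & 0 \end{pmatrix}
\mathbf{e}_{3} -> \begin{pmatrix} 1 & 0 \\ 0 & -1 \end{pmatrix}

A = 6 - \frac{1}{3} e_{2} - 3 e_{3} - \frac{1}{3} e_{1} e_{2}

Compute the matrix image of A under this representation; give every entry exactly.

Bivector images (products of the table entries): rho(e_{1} e_{2}) = rho(\mathbf{e}_{1})rho(\mathbf{e}_{2}) = \begin{pmatrix} i & 0 \\ 0 & - i \end{pmatrix}.
M = (6)*1 + (-\frac{1}{3})*rho(e_{2}) + (-3)*rho(e_{3}) + (-\frac{1}{3})*rho(e_{1} e_{2}), summed entrywise (1 is the identity matrix):
Answer: \begin{pmatrix} 3 - \frac{i}{3} & \frac{i}{3} \\ - \frac{i}{3} & 9 + \frac{i}{3} \end{pmatrix}


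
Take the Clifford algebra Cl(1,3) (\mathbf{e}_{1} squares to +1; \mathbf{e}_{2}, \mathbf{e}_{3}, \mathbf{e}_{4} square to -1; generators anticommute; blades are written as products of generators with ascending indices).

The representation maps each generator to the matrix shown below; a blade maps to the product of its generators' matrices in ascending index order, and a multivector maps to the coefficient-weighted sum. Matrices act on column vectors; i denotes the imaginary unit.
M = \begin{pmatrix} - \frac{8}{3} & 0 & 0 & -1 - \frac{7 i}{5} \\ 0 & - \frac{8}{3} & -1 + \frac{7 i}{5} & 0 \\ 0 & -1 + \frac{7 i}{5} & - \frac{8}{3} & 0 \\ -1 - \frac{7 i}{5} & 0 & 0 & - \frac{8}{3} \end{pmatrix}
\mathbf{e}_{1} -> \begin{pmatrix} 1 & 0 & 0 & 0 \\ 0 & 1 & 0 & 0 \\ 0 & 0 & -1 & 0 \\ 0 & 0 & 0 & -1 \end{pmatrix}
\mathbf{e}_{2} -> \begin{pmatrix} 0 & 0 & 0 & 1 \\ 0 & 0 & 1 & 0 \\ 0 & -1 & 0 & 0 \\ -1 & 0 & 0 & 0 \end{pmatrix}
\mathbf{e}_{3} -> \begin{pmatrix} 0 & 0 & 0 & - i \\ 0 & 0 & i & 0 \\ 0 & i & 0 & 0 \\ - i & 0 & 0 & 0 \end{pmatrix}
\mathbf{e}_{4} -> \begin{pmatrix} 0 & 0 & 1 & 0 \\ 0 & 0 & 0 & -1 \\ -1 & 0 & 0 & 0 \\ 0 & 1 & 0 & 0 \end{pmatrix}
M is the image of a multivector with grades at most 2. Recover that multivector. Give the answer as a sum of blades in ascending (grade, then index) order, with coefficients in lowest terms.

Method: the blade images are trace-orthogonal — tr(rho(e_A) rho(e_B)^-1) = 4 if A = B and 0 otherwise — and rho(e_A)^-1 = (e_A)^2 * rho(e_A) with (e_A)^2 = +1 or -1, so the coefficient of e_A in the preimage is (e_A)^2 * tr(M rho(e_A))/4.
Nonzero projections over blades of grade <= 2: 1: (1)^2 = +1, tr(M 1) = - \frac{32}{3}, coefficient -\frac{8}{3}; e_{3}: (e_{3})^2 = -1, tr(M rho(e_{3})) = - \frac{28}{5}, coefficient \frac{7}{5}; e_{1} e_{2}: (e_{1} e_{2})^2 = +1, tr(M rho(e_{1} e_{2})) = -4, coefficient -1. Every other blade of grade <= 2 projects to 0.
Answer: -\frac{8}{3} + \frac{7}{5} e_{3} - e_{1} e_{2}


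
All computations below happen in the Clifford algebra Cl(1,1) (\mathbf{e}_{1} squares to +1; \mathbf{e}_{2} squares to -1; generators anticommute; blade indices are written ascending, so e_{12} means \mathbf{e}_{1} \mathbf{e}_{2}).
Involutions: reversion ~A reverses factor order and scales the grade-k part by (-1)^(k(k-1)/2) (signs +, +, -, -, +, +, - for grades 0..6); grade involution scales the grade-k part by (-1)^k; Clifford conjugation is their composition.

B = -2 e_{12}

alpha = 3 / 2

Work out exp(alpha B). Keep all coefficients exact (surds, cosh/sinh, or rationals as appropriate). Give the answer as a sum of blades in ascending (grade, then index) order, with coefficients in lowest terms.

B^2 = (-2)^2*(e_{12})^2 = 4*(+1) = 4 (a basis 2-blade squares to minus the product of its generators' squares).
B^2 = 4 — B^2 > 0, so the exponential closes hyperbolically: l = 2, alpha*l = 3, so exp(alpha B) = cosh(3) + (sinh(3)/2)*B = \cosh{\left(3 \right)} + (\frac{\sinh{\left(3 \right)}}{2})*B.
Answer: \cosh{\left(3 \right)} - \sinh{\left(3 \right)} e_{12}


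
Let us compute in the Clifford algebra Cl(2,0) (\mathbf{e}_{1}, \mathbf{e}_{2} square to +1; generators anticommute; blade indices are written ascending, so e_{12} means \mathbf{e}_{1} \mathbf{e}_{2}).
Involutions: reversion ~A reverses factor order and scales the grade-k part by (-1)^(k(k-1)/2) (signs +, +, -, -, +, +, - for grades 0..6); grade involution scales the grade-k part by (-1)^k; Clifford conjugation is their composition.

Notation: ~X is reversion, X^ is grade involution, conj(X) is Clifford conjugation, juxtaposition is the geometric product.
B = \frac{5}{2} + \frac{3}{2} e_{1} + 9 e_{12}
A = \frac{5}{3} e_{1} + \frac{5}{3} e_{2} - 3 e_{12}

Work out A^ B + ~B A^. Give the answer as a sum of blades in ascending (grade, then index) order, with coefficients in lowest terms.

first term: \frac{49}{2} + \frac{65}{6} e_{1} - \frac{44}{3} e_{2} - 5 e_{12}
second term: -\frac{59}{2} + \frac{65}{6} e_{1} - \frac{71}{3} e_{2} - 10 e_{12}
Answer: -5 + \frac{65}{3} e_{1} - \frac{115}{3} e_{2} - 15 e_{12}


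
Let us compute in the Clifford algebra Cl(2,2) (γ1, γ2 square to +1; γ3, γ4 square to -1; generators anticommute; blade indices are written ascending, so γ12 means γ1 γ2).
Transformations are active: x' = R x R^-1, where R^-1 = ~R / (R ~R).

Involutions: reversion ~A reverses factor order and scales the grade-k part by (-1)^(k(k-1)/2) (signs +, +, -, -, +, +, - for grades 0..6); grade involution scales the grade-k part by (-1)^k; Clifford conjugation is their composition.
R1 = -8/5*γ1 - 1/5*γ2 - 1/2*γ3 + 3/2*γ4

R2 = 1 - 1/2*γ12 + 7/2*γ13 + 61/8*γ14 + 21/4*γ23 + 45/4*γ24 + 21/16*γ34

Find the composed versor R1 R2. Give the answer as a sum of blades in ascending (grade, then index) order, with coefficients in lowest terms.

Distribute over the terms of R1 (each basis-blade product reordered to ascending indices, repeated generators contracted through their squares):
(-8/5*γ1) R2 = -8/5*γ1 + 4/5*γ2 - 28/5*γ3 - 61/5*γ4 - 42/5*γ123 - 18*γ124 - 21/10*γ134
(-1/5*γ2) R2 = -1/10*γ1 - 1/5*γ2 - 21/20*γ3 - 9/4*γ4 + 7/10*γ123 + 61/40*γ124 - 21/80*γ234
(-1/2*γ3) R2 = -7/4*γ1 - 21/8*γ2 - 1/2*γ3 + 21/32*γ4 + 1/4*γ123 + 61/16*γ134 + 45/8*γ234
(3/2*γ4) R2 = 183/16*γ1 + 135/8*γ2 + 63/32*γ3 + 3/2*γ4 - 3/4*γ124 + 21/4*γ134 + 63/8*γ234
Summing the partial products and collecting blades:
Answer: 639/80*γ1 + 297/20*γ2 - 829/160*γ3 - 1967/160*γ4 - 149/20*γ123 - 689/40*γ124 + 557/80*γ134 + 1059/80*γ234


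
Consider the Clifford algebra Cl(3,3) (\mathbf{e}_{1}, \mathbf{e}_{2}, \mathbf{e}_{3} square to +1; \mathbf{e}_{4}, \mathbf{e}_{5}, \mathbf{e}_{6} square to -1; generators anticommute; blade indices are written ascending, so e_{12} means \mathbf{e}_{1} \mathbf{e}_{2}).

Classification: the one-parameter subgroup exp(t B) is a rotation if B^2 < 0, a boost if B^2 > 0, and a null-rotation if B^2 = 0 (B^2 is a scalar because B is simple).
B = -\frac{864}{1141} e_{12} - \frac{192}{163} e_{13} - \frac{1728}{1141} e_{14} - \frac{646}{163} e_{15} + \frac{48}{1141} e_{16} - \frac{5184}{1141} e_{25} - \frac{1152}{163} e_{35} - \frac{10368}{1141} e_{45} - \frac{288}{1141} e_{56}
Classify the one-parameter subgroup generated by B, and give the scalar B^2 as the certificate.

B^2 term by term: the squares give (-\frac{864}{1141})^2*(e_{12})^2 + (-\frac{192}{163})^2*(e_{13})^2 + (-\frac{1728}{1141})^2*(e_{14})^2 + (-\frac{646}{163})^2*(e_{15})^2 + (\frac{48}{1141})^2*(e_{16})^2 + (-\frac{5184}{1141})^2*(e_{25})^2 + (-\frac{1152}{163})^2*(e_{35})^2 + (-\frac{10368}{1141})^2*(e_{45})^2 + (-\frac{288}{1141})^2*(e_{56})^2 = \frac{746496}{1301881}*(-1) + \frac{36864}{26569}*(-1) + \frac{2985984}{1301881}*(+1) + \frac{417316}{26569}*(+1) + \frac{2304}{1301881}*(+1) + \frac{26873856}{1301881}*(+1) + \frac{1327104}{26569}*(+1) + \frac{107495424}{1301881}*(-1) + \frac{82944}{1301881}*(-1) = 4 (each basis 2-blade squares to minus the product of its generators' squares); cross terms between blades sharing an index anticommute and cancel; the commuting (index-disjoint) pairs give grade-4 terms 2*c*c'*(blade product), which cancel blade by blade — e_{1235}: \frac{1990656}{185983} - \frac{1990656}{185983} = 0; e_{1245}: \frac{17915904}{1301881} - \frac{17915904}{1301881} = 0; e_{1256}: \frac{497664}{1301881} - \frac{497664}{1301881} = 0; e_{1345}: \frac{3981312}{185983} - \frac{3981312}{185983} = 0; e_{1356}: \frac{110592}{185983} - \frac{110592}{185983} = 0; e_{1456}: \frac{995328}{1301881} - \frac{995328}{1301881} = 0 — confirming B is simple. So B^2 = 4.
Answer: boost, certificate B^2 = 4. The invariant at work: B^2 = 4 is unchanged by conjugation, hence its sign classifies the subgroup whatever basis B is written in.


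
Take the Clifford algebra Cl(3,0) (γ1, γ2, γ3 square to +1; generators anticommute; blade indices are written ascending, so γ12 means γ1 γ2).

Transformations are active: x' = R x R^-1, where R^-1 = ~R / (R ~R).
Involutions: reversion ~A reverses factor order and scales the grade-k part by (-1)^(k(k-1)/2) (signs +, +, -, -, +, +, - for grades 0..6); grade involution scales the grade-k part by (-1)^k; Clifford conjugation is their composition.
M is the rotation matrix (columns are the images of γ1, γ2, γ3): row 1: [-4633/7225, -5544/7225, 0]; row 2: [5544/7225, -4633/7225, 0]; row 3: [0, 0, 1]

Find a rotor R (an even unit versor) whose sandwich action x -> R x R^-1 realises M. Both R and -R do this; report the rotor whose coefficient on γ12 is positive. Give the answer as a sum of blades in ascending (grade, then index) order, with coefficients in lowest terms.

Method: write R = a + b12*γ12 + b13*γ13 + b23*γ23 with a^2 + b12^2 + b13^2 + b23^2 = 1 (so R^-1 = ~R). Expanding the columns R e_j ~R gives tr M = 4a^2 - 1 and, from the antisymmetric part, M21 - M12 = -4a*b12, M13 - M31 = 4a*b13, M32 - M23 = -4a*b23.
Here tr M = -2041/7225, so a^2 = (1 + tr M)/4 = 1296/7225 and a = ±36/85. Taking a = 36/85: M21 - M12 = 11088/7225, M13 - M31 = 0, M32 - M23 = 0, giving b12 = -77/85, b13 = 0, b23 = 0, i.e. R = 36/85 - 77/85*γ12.
Its γ12 coefficient is negative, so report the other preimage -R.
Answer: -36/85 + 77/85*γ12. Uniqueness: Spin(3) -> SO(3) maps R and -R to the same rotation of trace -2041/7225; fixing the sign of the γ12 coefficient removes the ambiguity.


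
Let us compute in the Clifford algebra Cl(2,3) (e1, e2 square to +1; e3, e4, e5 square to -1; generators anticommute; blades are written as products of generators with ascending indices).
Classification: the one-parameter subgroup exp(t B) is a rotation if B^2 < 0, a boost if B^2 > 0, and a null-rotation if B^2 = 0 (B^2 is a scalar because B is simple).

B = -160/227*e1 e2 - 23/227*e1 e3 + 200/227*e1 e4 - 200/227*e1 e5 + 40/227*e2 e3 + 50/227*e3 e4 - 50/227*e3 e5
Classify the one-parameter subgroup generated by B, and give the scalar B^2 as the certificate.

B^2 term by term: the squares give (-160/227)^2*(e1 e2)^2 + (-23/227)^2*(e1 e3)^2 + (200/227)^2*(e1 e4)^2 + (-200/227)^2*(e1 e5)^2 + (40/227)^2*(e2 e3)^2 + (50/227)^2*(e3 e4)^2 + (-50/227)^2*(e3 e5)^2 = 25600/51529*(-1) + 529/51529*(+1) + 40000/51529*(+1) + 40000/51529*(+1) + 1600/51529*(+1) + 2500/51529*(-1) + 2500/51529*(-1) = 1 (each basis 2-blade squares to minus the product of its generators' squares); cross terms between blades sharing an index anticommute and cancel; the commuting (index-disjoint) pairs give grade-4 terms 2*c*c'*(blade product), which cancel blade by blade — e1 e2 e3 e4: -16000/51529 + 16000/51529 = 0; e1 e2 e3 e5: 16000/51529 - 16000/51529 = 0; e1 e3 e4 e5: 20000/51529 - 20000/51529 = 0 — confirming B is simple. So B^2 = 1.
Answer: boost, certificate B^2 = 1. The invariant at work: B^2 = 1 is unchanged by conjugation, hence its sign classifies the subgroup whatever basis B is written in.


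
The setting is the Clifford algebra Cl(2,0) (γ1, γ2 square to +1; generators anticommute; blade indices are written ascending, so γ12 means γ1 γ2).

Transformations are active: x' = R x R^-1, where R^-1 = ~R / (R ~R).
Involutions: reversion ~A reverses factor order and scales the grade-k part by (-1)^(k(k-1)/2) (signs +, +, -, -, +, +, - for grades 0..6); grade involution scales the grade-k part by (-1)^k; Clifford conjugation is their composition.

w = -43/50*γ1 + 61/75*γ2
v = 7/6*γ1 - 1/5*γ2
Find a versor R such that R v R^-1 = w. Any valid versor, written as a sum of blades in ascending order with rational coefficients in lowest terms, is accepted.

The midline construction: v and w both square to 1261/900, so reflecting in their sum 23/75*γ1 + 46/75*γ2 exchanges them.
Answer: 23/75*γ1 + 46/75*γ2


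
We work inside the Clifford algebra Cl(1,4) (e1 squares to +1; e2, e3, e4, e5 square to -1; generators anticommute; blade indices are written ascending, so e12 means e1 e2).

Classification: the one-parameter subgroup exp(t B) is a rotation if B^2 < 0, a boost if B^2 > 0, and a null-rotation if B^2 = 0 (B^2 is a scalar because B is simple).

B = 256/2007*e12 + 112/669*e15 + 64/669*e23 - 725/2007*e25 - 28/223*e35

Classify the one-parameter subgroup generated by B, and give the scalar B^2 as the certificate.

B^2 term by term: the squares give (256/2007)^2*(e12)^2 + (112/669)^2*(e15)^2 + (64/669)^2*(e23)^2 + (-725/2007)^2*(e25)^2 + (-28/223)^2*(e35)^2 = 65536/4028049*(+1) + 12544/447561*(+1) + 4096/447561*(-1) + 525625/4028049*(-1) + 784/49729*(-1) = -1/9 (each basis 2-blade squares to minus the product of its generators' squares); cross terms between blades sharing an index anticommute and cancel; the commuting (index-disjoint) pairs give grade-4 terms 2*c*c'*(blade product), which cancel blade by blade — e1235: -14336/447561 + 14336/447561 = 0 — confirming B is simple. So B^2 = -1/9.
Answer: rotation, certificate B^2 = -1/9. Check the certificate: B^2 = -1/9, and that sign is decisive whatever form B takes.


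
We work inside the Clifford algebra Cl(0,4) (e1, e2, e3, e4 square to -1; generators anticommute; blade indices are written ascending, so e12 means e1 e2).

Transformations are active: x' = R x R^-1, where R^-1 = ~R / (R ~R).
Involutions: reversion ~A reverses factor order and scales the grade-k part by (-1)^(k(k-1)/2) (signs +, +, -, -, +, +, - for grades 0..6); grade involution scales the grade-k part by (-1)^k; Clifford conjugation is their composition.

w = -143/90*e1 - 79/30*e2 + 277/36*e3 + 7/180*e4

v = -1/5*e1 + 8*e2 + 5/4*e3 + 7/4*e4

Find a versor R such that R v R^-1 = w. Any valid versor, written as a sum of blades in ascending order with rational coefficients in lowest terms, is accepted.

Construction: equal norms (both -13733/200) license R = v + w = -161/90*e1 + 161/30*e2 + 161/18*e3 + 161/90*e4 — nothing changes along that direction, while (v - w)/2 changes sign, so v maps onto w.
Answer: -161/90*e1 + 161/30*e2 + 161/18*e3 + 161/90*e4


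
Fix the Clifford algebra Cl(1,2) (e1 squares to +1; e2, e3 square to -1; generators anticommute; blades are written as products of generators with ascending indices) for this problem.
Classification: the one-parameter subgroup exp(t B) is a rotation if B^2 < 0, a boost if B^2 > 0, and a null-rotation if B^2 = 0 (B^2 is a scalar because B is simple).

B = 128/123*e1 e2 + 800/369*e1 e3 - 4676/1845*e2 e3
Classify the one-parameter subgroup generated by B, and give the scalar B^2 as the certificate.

B^2 term by term: the squares give (128/123)^2*(e1 e2)^2 + (800/369)^2*(e1 e3)^2 + (-4676/1845)^2*(e2 e3)^2 = 16384/15129*(+1) + 640000/136161*(+1) + 21864976/3404025*(-1) = -16/25 (each basis 2-blade squares to minus the product of its generators' squares); cross terms between blades sharing an index anticommute and cancel. So B^2 = -16/25.
Answer: rotation, certificate B^2 = -16/25. B^2 = -16/25 is basis-independent, so its sign is the whole story.


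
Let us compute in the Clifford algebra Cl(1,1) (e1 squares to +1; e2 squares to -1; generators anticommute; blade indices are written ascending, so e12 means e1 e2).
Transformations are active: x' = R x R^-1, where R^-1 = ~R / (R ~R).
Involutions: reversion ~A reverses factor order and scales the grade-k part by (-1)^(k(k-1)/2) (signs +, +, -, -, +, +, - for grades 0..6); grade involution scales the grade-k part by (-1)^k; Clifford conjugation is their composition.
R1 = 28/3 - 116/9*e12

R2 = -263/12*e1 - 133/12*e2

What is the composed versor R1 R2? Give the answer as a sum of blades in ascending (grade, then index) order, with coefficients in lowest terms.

Distribute over the terms of R1 (each basis-blade product reordered to ascending indices, repeated generators contracted through their squares):
(28/3) R2 = -1841/9*e1 - 931/9*e2
(-116/9*e12) R2 = -3857/27*e1 - 7627/27*e2
Summing the partial products and collecting blades:
Answer: -9380/27*e1 - 10420/27*e2


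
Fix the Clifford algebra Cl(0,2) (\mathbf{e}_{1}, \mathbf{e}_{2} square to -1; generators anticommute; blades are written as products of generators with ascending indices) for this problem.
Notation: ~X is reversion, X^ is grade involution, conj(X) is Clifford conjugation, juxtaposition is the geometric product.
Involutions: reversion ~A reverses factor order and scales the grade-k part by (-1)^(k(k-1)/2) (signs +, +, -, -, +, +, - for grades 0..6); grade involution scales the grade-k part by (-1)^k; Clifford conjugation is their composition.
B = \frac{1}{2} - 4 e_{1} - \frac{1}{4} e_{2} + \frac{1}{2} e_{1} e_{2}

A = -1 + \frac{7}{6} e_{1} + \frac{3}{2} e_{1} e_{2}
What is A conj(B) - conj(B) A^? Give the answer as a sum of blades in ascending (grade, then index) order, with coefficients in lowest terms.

first term: -\frac{53}{12} - \frac{91}{24} e_{1} + \frac{19}{3} e_{2} + \frac{37}{24} e_{1} e_{2}
second term: \frac{59}{12} - \frac{101}{24} e_{1} - \frac{17}{3} e_{2} + \frac{37}{24} e_{1} e_{2}
Answer: -\frac{28}{3} + \frac{5}{12} e_{1} + 12 e_{2}


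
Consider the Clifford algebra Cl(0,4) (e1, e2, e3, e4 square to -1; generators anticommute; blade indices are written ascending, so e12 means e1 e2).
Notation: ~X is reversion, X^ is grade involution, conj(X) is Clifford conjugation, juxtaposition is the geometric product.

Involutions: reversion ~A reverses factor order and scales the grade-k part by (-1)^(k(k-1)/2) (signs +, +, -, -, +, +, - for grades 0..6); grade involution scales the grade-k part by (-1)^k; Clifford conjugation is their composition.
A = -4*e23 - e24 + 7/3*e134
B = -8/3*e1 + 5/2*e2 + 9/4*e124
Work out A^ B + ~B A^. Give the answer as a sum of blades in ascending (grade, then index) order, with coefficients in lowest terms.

first term: 9/4*e1 - 10*e3 - 5/2*e4 - 21/4*e23 - 56/9*e34 + 32/3*e123 + 8/3*e124 - 9*e134 - 35/6*e1234
second term: -9/4*e1 + 10*e3 + 5/2*e4 - 21/4*e23 - 56/9*e34 + 32/3*e123 + 8/3*e124 - 9*e134 + 35/6*e1234
Answer: -21/2*e23 - 112/9*e34 + 64/3*e123 + 16/3*e124 - 18*e134


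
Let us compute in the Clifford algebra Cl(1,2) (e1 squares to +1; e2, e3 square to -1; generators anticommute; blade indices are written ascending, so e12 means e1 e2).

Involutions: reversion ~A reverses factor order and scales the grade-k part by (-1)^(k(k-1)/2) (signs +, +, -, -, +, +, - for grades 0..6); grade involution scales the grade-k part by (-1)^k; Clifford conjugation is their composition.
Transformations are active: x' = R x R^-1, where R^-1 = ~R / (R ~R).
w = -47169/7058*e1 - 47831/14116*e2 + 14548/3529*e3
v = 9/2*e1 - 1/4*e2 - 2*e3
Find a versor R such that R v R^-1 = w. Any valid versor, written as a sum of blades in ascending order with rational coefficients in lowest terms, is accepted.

Key observation: q(v) = q(w) = 259/16 (sandwiches preserve the norm), so R = v + w = -7704/3529*e1 - 12840/3529*e2 + 7490/3529*e3 works whenever it is invertible — the component of v along it is kept and (v - w)/2 reverses, sending v to w.
Answer: -7704/3529*e1 - 12840/3529*e2 + 7490/3529*e3


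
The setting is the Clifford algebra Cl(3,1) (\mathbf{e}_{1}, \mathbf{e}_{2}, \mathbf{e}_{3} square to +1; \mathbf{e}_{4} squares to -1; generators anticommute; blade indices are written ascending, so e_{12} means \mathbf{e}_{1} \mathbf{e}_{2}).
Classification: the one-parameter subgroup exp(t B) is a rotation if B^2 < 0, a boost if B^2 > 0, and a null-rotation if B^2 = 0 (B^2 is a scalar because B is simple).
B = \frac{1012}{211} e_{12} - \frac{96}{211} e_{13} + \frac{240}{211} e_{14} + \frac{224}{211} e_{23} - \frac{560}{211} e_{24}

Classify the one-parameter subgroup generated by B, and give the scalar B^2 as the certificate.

B^2 term by term: the squares give (\frac{1012}{211})^2*(e_{12})^2 + (-\frac{96}{211})^2*(e_{13})^2 + (\frac{240}{211})^2*(e_{14})^2 + (\frac{224}{211})^2*(e_{23})^2 + (-\frac{560}{211})^2*(e_{24})^2 = \frac{1024144}{44521}*(-1) + \frac{9216}{44521}*(-1) + \frac{57600}{44521}*(+1) + \frac{50176}{44521}*(-1) + \frac{313600}{44521}*(+1) = -16 (each basis 2-blade squares to minus the product of its generators' squares); cross terms between blades sharing an index anticommute and cancel; the commuting (index-disjoint) pairs give grade-4 terms 2*c*c'*(blade product), which cancel blade by blade — e_{1234}: -\frac{107520}{44521} + \frac{107520}{44521} = 0 — confirming B is simple. So B^2 = -16.
Answer: rotation, certificate B^2 = -16. Because -16 is invariant under every versor sandwich, the classification follows from its sign alone.


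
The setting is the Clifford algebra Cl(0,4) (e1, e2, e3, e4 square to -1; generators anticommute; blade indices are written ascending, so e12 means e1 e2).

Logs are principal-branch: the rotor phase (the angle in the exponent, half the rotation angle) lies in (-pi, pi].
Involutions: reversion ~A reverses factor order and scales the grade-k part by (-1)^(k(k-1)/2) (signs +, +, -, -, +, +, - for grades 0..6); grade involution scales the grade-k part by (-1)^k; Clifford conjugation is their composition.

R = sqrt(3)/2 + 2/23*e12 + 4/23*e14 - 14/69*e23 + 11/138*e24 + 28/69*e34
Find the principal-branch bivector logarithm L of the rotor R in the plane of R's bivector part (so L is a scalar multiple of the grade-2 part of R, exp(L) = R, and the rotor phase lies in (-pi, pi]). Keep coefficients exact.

The scalar part of R is sqrt(3)/2, so the principal-branch rotor phase is pinned; divide the bivector part by its sine to get the unit plane — L is the phase times that plane.
Concretely: cos(phase) = sqrt(3)/2 gives phase = ±pi/6, and since phase/sin(phase) is even the sign is immaterial: L = (phase/sin(phase)) * <R>_2 = (pi/3) * <R>_2.
Answer: 2*pi/69*e12 + 4*pi/69*e14 - 14*pi/207*e23 + 11*pi/414*e24 + 28*pi/207*e34


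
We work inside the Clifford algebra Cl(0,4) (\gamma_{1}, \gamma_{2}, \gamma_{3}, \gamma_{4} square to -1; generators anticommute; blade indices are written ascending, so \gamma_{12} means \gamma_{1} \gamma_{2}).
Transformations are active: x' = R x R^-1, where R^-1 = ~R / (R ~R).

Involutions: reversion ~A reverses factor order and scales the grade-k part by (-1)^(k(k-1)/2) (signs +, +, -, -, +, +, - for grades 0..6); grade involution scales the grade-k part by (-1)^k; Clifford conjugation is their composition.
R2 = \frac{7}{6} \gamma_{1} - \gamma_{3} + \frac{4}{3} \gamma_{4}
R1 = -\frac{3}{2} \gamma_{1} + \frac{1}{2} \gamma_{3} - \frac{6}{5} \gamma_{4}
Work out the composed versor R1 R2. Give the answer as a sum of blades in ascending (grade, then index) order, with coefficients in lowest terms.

Distribute over the terms of R1 (each basis-blade product reordered to ascending indices, repeated generators contracted through their squares):
(-\frac{3}{2} \gamma_{1}) R2 = \frac{7}{4} + \frac{3}{2} \gamma_{13} - 2 \gamma_{14}
(\frac{1}{2} \gamma_{3}) R2 = \frac{1}{2} - \frac{7}{12} \gamma_{13} + \frac{2}{3} \gamma_{34}
(-\frac{6}{5} \gamma_{4}) R2 = \frac{8}{5} + \frac{7}{5} \gamma_{14} - \frac{6}{5} \gamma_{34}
Summing the partial products and collecting blades:
Answer: \frac{77}{20} + \frac{11}{12} \gamma_{13} - \frac{3}{5} \gamma_{14} - \frac{8}{15} \gamma_{34}


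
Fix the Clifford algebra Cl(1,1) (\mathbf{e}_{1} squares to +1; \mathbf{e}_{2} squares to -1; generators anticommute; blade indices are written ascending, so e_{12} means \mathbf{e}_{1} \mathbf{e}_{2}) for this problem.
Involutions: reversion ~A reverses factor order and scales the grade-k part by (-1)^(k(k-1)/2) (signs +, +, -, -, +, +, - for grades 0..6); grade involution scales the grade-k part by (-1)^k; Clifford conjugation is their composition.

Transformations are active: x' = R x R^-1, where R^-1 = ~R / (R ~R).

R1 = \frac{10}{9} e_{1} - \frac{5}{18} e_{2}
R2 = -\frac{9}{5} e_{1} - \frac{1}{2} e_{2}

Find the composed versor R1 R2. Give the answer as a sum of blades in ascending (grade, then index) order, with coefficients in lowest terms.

Distribute over the terms of R1 (each basis-blade product reordered to ascending indices, repeated generators contracted through their squares):
(\frac{10}{9} e_{1}) R2 = -2 - \frac{5}{9} e_{12}
(-\frac{5}{18} e_{2}) R2 = -\frac{5}{36} - \frac{1}{2} e_{12}
Summing the partial products and collecting blades:
Answer: -\frac{77}{36} - \frac{19}{18} e_{12}


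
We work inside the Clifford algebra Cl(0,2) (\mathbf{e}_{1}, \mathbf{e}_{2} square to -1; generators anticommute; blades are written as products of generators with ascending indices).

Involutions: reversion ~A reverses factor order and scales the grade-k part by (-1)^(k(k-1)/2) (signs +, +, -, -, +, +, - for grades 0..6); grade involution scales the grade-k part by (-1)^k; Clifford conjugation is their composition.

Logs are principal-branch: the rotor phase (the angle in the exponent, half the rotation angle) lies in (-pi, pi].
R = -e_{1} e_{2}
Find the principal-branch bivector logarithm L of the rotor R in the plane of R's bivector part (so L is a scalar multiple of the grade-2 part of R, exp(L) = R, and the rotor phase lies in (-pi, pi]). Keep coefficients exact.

The scalar part of R is 0, which fixes the principal-branch rotor phase; the unit plane is then the bivector part divided by the sine of that phase, and L is that plane scaled by the phase.
Concretely: cos(phase) = 0 gives phase = ±\frac{\pi}{2}, and since phase/sin(phase) is even the sign is immaterial: L = (phase/sin(phase)) * <R>_2 = (\frac{\pi}{2}) * <R>_2.
Answer: - \frac{\pi}{2} e_{1} e_{2}


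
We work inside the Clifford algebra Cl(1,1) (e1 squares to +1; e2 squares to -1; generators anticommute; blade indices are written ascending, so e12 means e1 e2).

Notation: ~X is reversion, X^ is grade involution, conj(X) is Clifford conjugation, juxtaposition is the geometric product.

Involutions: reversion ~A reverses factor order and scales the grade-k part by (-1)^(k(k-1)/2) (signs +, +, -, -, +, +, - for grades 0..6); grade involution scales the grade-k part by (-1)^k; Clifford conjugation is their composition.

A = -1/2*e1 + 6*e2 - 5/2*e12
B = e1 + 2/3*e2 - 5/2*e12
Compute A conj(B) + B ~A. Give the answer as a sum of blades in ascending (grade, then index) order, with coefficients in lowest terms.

first term: -7/4 + 40/3*e1 - 15/4*e2 + 19/3*e12
second term: -43/4 + 50/3*e1 + 5/4*e2 + 19/3*e12
Answer: -25/2 + 30*e1 - 5/2*e2 + 38/3*e12


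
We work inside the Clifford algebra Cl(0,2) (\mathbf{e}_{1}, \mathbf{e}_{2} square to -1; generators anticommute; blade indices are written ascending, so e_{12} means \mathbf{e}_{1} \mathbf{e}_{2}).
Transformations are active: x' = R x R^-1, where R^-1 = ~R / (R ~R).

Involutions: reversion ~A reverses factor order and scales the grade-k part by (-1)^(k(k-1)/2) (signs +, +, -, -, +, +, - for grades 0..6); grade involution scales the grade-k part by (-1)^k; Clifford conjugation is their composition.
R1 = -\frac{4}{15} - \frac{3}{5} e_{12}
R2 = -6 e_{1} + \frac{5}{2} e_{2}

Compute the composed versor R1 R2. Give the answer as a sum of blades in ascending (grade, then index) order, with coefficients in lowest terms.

Distribute over the terms of R1 (each basis-blade product reordered to ascending indices, repeated generators contracted through their squares):
(-\frac{4}{15}) R2 = \frac{8}{5} e_{1} - \frac{2}{3} e_{2}
(-\frac{3}{5} e_{12}) R2 = \frac{3}{2} e_{1} + \frac{18}{5} e_{2}
Summing the partial products and collecting blades:
Answer: \frac{31}{10} e_{1} + \frac{44}{15} e_{2}


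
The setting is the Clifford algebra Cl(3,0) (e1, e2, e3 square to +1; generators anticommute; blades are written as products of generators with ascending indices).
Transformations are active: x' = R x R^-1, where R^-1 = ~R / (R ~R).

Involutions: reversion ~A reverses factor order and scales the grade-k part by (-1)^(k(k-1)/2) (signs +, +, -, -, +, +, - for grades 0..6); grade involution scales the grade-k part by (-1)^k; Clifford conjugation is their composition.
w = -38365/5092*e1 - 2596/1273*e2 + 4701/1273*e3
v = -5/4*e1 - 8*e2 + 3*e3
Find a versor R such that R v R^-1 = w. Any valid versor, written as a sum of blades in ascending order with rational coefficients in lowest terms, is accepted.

Key observation: q(v) = q(w) = 1193/16 (sandwiches preserve the norm), so R = v + w = -22365/2546*e1 - 12780/1273*e2 + 8520/1273*e3 works whenever it is invertible — the component of v along it is kept and (v - w)/2 reverses, sending v to w.
Answer: -22365/2546*e1 - 12780/1273*e2 + 8520/1273*e3


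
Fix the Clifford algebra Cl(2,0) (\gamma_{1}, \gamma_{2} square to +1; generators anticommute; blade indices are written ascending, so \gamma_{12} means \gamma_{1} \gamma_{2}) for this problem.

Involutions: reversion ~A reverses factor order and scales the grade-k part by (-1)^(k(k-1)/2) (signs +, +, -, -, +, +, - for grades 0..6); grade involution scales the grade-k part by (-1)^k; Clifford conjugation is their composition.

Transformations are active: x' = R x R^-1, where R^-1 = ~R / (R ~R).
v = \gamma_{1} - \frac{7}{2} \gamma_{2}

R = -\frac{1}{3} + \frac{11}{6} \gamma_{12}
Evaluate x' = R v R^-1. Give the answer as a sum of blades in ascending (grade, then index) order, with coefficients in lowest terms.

~R = -\frac{1}{3} - \frac{11}{6} \gamma_{12}, and R ~R = \frac{125}{36}, so R^-1 = ~R / (\frac{125}{36}).
R v = -\frac{27}{4} \gamma_{1} - \frac{2}{3} \gamma_{2}
Answer: \frac{37}{125} \gamma_{1} + \frac{907}{250} \gamma_{2}


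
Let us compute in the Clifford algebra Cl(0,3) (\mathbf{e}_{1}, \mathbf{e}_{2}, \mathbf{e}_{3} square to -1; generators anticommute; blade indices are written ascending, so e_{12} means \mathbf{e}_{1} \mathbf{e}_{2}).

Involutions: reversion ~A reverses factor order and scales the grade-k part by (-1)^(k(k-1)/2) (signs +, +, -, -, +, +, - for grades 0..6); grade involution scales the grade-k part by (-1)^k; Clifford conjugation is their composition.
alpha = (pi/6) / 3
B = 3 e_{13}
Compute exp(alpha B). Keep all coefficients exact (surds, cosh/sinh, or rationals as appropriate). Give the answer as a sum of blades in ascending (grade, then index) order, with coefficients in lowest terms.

B^2 = (3)^2*(e_{13})^2 = 9*(-1) = -9 (a basis 2-blade squares to minus the product of its generators' squares).
B^2 = -9 — since the square is negative, the closed form is circular: l = 3, alpha*l = \frac{\pi}{6}, so exp(alpha B) = cos(\frac{\pi}{6}) + (sin(\frac{\pi}{6})/3)*B = \frac{\sqrt{3}}{2} + (\frac{1}{6})*B.
Answer: \frac{\sqrt{3}}{2} + \frac{1}{2} e_{13}


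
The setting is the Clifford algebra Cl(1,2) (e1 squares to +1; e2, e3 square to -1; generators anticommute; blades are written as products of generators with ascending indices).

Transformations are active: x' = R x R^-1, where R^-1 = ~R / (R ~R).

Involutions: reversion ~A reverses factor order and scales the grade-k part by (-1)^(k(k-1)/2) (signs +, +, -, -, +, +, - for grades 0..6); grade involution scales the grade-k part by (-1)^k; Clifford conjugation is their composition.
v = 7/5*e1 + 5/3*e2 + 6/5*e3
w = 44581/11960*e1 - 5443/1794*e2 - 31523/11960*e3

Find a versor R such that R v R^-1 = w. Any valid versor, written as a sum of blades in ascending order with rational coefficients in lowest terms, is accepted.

Sketch: the shared square -508/225 makes R = v + w = 12265/2392*e1 - 2453/1794*e2 - 17171/11960*e3 the natural versor; its sandwich fixes that direction, negates (v - w)/2, and sends v to w.
Answer: 12265/2392*e1 - 2453/1794*e2 - 17171/11960*e3


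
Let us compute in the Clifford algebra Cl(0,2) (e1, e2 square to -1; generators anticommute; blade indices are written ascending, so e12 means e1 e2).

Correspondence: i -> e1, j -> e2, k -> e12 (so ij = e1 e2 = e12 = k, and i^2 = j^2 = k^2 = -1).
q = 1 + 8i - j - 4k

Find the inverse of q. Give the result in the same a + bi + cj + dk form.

In blades: q = 1 + 8*e1 - e2 - 4*e12.
With qbar = 1 - 8*e1 + e2 + 4*e12 (scalar fixed, mapped units negated), q qbar = 82 (the sum of squared coefficients), so q^-1 = qbar / (82) = 1/82 - 4/41*e1 + 1/82*e2 + 2/41*e12; translating back:
Answer: 1/82 - 4/41*i + 1/82*j + 2/41*k


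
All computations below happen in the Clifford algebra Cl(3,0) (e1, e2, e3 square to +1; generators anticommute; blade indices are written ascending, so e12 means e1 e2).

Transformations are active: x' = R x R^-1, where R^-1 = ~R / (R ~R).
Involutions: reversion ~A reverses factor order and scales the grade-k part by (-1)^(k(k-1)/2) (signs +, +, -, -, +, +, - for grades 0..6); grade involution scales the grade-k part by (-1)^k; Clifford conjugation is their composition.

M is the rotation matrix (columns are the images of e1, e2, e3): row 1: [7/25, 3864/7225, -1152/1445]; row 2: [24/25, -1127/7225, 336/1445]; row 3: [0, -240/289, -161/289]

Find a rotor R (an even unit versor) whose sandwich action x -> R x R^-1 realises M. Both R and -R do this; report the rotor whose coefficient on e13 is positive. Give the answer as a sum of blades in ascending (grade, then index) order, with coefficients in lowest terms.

Method: write R = a + b12*e12 + b13*e13 + b23*e23 with a^2 + b12^2 + b13^2 + b23^2 = 1 (so R^-1 = ~R). Expanding the columns R e_j ~R gives tr M = 4a^2 - 1 and, from the antisymmetric part, M21 - M12 = -4a*b12, M13 - M31 = 4a*b13, M32 - M23 = -4a*b23.
Here tr M = -3129/7225, so a^2 = (1 + tr M)/4 = 1024/7225 and a = ±32/85. Taking a = 32/85: M21 - M12 = 3072/7225, M13 - M31 = -1152/1445, M32 - M23 = -1536/1445, giving b12 = -24/85, b13 = -9/17, b23 = 12/17, i.e. R = 32/85 - 24/85*e12 - 9/17*e13 + 12/17*e23.
Its e13 coefficient is negative, so report the other preimage -R.
Answer: -32/85 + 24/85*e12 + 9/17*e13 - 12/17*e23. Sheet selection: the two-to-one cover makes ±R indistinguishable at the matrix level (trace -3129/7225), so uniqueness comes from the required sign on e13.


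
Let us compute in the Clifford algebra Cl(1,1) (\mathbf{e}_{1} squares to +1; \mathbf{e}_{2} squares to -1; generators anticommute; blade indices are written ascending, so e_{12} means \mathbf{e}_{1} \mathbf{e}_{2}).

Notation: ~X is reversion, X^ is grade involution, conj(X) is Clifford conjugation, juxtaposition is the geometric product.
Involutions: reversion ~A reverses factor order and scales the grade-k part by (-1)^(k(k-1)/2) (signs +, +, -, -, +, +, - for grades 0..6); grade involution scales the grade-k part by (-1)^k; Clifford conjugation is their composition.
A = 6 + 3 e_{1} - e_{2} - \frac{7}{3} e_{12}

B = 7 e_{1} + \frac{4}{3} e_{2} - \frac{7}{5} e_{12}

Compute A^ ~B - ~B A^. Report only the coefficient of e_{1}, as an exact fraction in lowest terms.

first term: -\frac{128}{5} + \frac{2093}{45} e_{1} + \frac{302}{15} e_{2} - \frac{13}{5} e_{12}
second term: -\frac{128}{5} + \frac{1687}{45} e_{1} - \frac{62}{15} e_{2} + \frac{97}{5} e_{12}
Answer: \frac{406}{45}


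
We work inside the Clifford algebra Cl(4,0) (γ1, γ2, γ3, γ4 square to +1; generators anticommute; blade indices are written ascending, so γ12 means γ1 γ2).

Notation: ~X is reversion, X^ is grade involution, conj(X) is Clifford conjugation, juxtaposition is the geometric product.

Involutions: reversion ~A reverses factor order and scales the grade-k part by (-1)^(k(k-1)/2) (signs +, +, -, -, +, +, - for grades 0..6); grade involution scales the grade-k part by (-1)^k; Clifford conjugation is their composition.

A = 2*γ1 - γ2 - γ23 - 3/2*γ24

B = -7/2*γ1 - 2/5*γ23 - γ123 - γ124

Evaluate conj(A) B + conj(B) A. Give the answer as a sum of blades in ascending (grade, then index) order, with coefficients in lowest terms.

first term: 37/5 + 5/2*γ1 - 2/5*γ3 + 7/2*γ12 + γ13 + γ14 + 2*γ23 + 2*γ24 - 3/5*γ34 - 27/10*γ123 - 21/4*γ124 - 1/2*γ134
second term: 37/5 - 5/2*γ1 + 2/5*γ3 - 7/2*γ12 - γ13 - γ14 - 2*γ23 - 2*γ24 + 3/5*γ34 - 27/10*γ123 - 21/4*γ124 - 1/2*γ134
Answer: 74/5 - 27/5*γ123 - 21/2*γ124 - γ134


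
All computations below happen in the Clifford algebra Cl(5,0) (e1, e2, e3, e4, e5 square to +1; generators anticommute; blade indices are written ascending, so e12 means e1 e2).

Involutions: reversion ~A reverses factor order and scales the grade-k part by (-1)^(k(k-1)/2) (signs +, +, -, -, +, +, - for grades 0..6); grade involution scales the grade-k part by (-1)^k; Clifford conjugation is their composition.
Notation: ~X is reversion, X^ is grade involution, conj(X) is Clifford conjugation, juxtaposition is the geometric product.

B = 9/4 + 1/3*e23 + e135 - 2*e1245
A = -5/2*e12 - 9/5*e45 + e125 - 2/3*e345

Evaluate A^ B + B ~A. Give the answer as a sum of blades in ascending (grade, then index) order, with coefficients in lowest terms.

first term: 2*e4 - 369/40*e12 - 5/6*e13 - 2/3*e14 + e23 - 181/20*e45 + 4/3*e123 - 9/4*e125 - 9/5*e134 - 1/3*e135 + 5/2*e235 - 2/9*e245 + 3/2*e345 - 3/5*e2345
second term: -2*e4 + 369/40*e12 - 5/6*e13 + 2/3*e14 - e23 + 181/20*e45 + 4/3*e123 - 9/4*e125 - 9/5*e134 + 1/3*e135 + 5/2*e235 + 2/9*e245 + 3/2*e345 + 3/5*e2345
Answer: -5/3*e13 + 8/3*e123 - 9/2*e125 - 18/5*e134 + 5*e235 + 3*e345


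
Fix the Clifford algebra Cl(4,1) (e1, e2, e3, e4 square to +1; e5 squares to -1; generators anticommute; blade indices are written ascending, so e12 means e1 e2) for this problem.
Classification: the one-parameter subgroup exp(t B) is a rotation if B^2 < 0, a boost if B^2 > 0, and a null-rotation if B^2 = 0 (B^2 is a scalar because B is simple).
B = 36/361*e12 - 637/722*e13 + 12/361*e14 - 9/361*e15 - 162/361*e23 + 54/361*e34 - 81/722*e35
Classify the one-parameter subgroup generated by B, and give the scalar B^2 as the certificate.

B^2 term by term: the squares give (36/361)^2*(e12)^2 + (-637/722)^2*(e13)^2 + (12/361)^2*(e14)^2 + (-9/361)^2*(e15)^2 + (-162/361)^2*(e23)^2 + (54/361)^2*(e34)^2 + (-81/722)^2*(e35)^2 = 1296/130321*(-1) + 405769/521284*(-1) + 144/130321*(-1) + 81/130321*(+1) + 26244/130321*(-1) + 2916/130321*(-1) + 6561/521284*(+1) = -1 (each basis 2-blade squares to minus the product of its generators' squares); cross terms between blades sharing an index anticommute and cancel; the commuting (index-disjoint) pairs give grade-4 terms 2*c*c'*(blade product), which cancel blade by blade — e1234: 3888/130321 - 3888/130321 = 0; e1235: -2916/130321 + 2916/130321 = 0; e1345: 972/130321 - 972/130321 = 0 — confirming B is simple. So B^2 = -1.
Answer: rotation, certificate B^2 = -1. The class reads off the invariant scalar -1 directly.


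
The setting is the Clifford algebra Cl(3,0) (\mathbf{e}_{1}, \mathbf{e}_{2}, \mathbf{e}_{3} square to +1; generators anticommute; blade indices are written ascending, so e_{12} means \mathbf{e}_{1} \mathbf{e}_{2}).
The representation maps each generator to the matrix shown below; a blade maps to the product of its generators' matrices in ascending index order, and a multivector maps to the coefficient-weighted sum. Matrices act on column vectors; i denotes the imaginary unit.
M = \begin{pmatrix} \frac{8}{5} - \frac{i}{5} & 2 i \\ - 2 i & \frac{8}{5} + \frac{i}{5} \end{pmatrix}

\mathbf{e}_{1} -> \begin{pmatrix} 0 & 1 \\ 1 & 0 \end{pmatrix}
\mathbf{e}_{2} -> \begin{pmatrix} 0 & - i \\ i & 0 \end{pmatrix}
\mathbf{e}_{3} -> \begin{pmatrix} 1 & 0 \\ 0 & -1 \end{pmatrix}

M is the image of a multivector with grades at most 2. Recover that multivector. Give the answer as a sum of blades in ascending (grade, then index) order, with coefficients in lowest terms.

Method: 1, rho(e_{1}), rho(e_{2}), rho(e_{3}) form a trace-orthogonal basis of the 2x2 complex matrices (tr(X Y) = 2 if X = Y, else 0), so M = m0*1 + m1*rho(e_{1}) + m2*rho(e_{2}) + m3*rho(e_{3}) with m0 = tr(M)/2 = \frac{8}{5}, m1 = tr(M rho(e_{1}))/2 = 0, m2 = tr(M rho(e_{2}))/2 = -2, m3 = tr(M rho(e_{3}))/2 = - \frac{i}{5}.
Multiplying table entries, the bivector images are rho(e_{12}) = i*rho(e_{3}), rho(e_{13}) = -i*rho(e_{2}), rho(e_{23}) = i*rho(e_{1}); with real blade coefficients the real parts of m0..m3 are the coefficients of 1, e_{1}, e_{2}, e_{3} and the imaginary parts give the bivectors (e_{23}: Im m1, e_{13}: -Im m2, e_{12}: Im m3).
Answer: \frac{8}{5} - 2 e_{2} - \frac{1}{5} e_{12}
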